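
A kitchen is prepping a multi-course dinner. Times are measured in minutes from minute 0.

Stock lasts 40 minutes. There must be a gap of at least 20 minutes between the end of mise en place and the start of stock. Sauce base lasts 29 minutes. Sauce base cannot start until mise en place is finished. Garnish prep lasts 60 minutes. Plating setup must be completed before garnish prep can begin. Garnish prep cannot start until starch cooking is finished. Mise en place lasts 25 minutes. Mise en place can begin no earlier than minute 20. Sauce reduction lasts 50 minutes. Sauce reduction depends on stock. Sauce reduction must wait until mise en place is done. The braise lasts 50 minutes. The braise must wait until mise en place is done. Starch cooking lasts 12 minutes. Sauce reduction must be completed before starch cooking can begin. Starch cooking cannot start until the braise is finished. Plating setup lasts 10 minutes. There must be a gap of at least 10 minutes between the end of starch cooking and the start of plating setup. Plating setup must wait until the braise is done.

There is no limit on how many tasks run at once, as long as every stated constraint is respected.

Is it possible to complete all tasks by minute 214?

No

After its own release at minute 20, mise en place can start at minute 20 and finishes at minute 45.
The braise waits on mise en place (finishes minute 45), so it starts at minute 45 and finishes at 45 + 50 = minute 95.
Sauce base waits on mise en place (finishes minute 45), so it starts at minute 45 and finishes at 45 + 29 = minute 74.
After mise en place (finishes minute 45, plus 20-minute gap → minute 65), stock can start at minute 65 and finishes at minute 105.
Sauce reduction needs all of stock (finishes minute 105); mise en place (finishes minute 45). That puts its earliest start at minute 105; it finishes at 105 + 50 = minute 155.
Starch cooking needs all of sauce reduction (finishes minute 155); the braise (finishes minute 95). That puts its earliest start at minute 155; it finishes at 155 + 12 = minute 167.
Plating setup cannot start until starch cooking (finishes minute 167, plus 10-minute gap → minute 177); the braise (finishes minute 95). The controlling bound is minute 177, so plating setup finishes at 177 + 10 = minute 187.
Garnish prep needs all of plating setup (finishes minute 187); starch cooking (finishes minute 167). That puts its earliest start at minute 187; it finishes at 187 + 60 = minute 247.
The earliest everything can be done is minute 247, which is after the deadline of 214, so it is not possible.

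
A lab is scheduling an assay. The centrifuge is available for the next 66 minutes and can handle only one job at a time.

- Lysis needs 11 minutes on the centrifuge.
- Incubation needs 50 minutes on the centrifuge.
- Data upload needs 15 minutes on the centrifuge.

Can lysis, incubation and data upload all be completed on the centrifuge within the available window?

No

Running back to back, the jobs need 11 + 50 + 15 = 76 minutes on the centrifuge.
Since 76 > 66, they cannot all fit.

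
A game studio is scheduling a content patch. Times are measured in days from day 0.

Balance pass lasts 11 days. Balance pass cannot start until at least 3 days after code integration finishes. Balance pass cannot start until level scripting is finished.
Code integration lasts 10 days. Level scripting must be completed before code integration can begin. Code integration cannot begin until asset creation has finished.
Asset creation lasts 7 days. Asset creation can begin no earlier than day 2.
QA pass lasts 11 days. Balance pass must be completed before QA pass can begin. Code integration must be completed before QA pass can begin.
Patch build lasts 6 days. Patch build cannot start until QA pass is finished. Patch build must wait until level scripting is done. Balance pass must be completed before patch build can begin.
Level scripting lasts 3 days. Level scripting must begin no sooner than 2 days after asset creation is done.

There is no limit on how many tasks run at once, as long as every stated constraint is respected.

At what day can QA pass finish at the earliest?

49

Asset creation waits on its own release at day 2, so it starts at day 2 and finishes at 2 + 7 = day 9.
Level scripting waits on asset creation (finishes day 9, plus 2-day gap → day 11), so it starts at day 11 and finishes at 11 + 3 = day 14.
Code integration needs all of level scripting (finishes day 14); asset creation (finishes day 9). That puts its earliest start at day 14; it finishes at 14 + 10 = day 24.
Balance pass has to wait for code integration (finishes day 24, plus 3-day gap → day 27); level scripting (finishes day 14). The latest of these is day 27, so balance pass runs day 27 to 27 + 11 = day 38.
QA pass cannot start until balance pass (finishes day 38); code integration (finishes day 24). The controlling bound is day 38, so QA pass finishes at 38 + 11 = day 49.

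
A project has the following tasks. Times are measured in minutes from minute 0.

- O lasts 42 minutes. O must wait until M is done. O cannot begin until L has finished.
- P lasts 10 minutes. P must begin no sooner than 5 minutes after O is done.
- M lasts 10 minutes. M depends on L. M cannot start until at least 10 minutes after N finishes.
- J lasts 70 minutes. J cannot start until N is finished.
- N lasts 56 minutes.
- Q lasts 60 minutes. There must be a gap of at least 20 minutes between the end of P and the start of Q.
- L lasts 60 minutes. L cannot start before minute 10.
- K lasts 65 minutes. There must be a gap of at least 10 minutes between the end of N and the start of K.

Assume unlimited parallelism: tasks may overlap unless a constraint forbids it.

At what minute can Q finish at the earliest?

217

N can start immediately at minute 0; it finishes at minute 56.
After its own release at minute 10, L can start at minute 10 and finishes at minute 70.
M cannot start until L (finishes minute 70); N (finishes minute 56, plus 10-minute gap → minute 66). The controlling bound is minute 70, so M finishes at 70 + 10 = minute 80.
O has to wait for M (finishes minute 80); L (finishes minute 70). The latest of these is minute 80, so O runs minute 80 to 80 + 42 = minute 122.
P waits on O (finishes minute 122, plus 5-minute gap → minute 127), so it starts at minute 127 and finishes at 127 + 10 = minute 137.
After P (finishes minute 137, plus 20-minute gap → minute 157), Q can start at minute 157 and finishes at minute 217.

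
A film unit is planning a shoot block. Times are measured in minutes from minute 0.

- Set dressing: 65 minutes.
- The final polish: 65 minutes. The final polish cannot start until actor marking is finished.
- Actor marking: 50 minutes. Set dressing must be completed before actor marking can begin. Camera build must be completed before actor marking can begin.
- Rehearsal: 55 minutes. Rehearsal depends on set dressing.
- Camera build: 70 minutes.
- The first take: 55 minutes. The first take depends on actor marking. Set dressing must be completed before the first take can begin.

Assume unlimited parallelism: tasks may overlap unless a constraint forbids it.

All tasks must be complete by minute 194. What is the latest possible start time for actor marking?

79

Nothing follows the final polish; the deadline of minute 194 is its only limit. It must start by 194 − 65 = minute 129.
To finish by minute 194, the first take (duration 55) must start no later than minute 139.
Actor marking feeds the final polish (must start by minute 129); the first take (must start by minute 139). Taking the minimum, actor marking must finish by minute 129 and start by 129 − 50 = minute 79.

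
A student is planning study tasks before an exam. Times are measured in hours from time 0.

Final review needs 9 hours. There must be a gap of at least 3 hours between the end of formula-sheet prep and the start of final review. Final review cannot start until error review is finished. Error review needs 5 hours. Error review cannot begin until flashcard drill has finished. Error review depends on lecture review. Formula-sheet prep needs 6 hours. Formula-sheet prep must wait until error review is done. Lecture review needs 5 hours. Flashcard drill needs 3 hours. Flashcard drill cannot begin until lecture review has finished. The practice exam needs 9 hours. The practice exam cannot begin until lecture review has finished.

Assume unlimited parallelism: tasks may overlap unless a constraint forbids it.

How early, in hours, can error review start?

Lecture review can start immediately at hour 0; it finishes at hour 5.
Flashcard drill cannot begin until lecture review (finishes hour 5). It runs from hour 5 to 5 + 3 = hour 8.
Error review waits on flashcard drill (finishes hour 8); lecture review (finishes hour 5). The latest of these is hour 8, which is the earliest error review can start.

8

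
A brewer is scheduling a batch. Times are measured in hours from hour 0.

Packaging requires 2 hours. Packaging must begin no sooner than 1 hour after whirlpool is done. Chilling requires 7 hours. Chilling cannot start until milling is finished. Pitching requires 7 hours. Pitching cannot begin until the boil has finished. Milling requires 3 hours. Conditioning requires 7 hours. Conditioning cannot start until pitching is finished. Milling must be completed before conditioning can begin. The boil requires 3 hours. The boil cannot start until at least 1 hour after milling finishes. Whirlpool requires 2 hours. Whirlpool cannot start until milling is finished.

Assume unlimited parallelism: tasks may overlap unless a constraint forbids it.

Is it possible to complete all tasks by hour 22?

Milling has no prerequisites, so it starts at hour 0 and finishes at hour 3.
Chilling cannot begin until milling (finishes hour 3). It runs from hour 3 to 3 + 7 = hour 10.
Whirlpool waits on milling (finishes hour 3), so it starts at hour 3 and finishes at 3 + 2 = hour 5.
Packaging waits on whirlpool (finishes hour 5, plus 1-hour gap → hour 6), so it starts at hour 6 and finishes at 6 + 2 = hour 8.
The boil waits on milling (finishes hour 3, plus 1-hour gap → hour 4), so it starts at hour 4 and finishes at 4 + 3 = hour 7.
Pitching cannot begin until the boil (finishes hour 7). It runs from hour 7 to 7 + 7 = hour 14.
Conditioning cannot start until pitching (finishes hour 14); milling (finishes hour 3). The controlling bound is hour 14, so conditioning finishes at 14 + 7 = hour 21.
Every task is finished by hour 21, which is no later than the deadline of 22, so the schedule is feasible.

Yes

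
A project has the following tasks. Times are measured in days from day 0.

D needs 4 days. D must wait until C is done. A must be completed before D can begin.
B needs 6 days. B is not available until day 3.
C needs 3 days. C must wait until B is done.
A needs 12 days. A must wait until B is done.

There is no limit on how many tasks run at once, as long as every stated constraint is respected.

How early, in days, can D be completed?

After its own release at day 3, B can start at day 3 and finishes at day 9.
After B (finishes day 9), C can start at day 9 and finishes at day 12.
After B (finishes day 9), A can start at day 9 and finishes at day 21.
D cannot start until C (finishes day 12); A (finishes day 21). The controlling bound is day 21, so D finishes at 21 + 4 = day 25.

25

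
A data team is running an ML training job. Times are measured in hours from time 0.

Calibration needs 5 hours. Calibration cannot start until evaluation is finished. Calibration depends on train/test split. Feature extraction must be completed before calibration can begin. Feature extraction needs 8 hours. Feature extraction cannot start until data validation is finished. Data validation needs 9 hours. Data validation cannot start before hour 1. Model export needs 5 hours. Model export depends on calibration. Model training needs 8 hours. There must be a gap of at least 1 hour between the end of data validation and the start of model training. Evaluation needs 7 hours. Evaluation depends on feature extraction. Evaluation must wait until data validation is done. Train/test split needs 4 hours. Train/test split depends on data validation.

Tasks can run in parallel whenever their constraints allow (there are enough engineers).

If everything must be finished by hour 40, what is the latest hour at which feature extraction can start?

15

Model export has no dependents, so it just needs to finish by hour 40. Starting by 40 − 5 = hour 35 achieves that.
Since model export (must start by hour 35) depends on it, calibration must finish by hour 35. Backing off its 5-hour duration gives a latest start of hour 30.
Since calibration (must start by hour 30) depends on it, evaluation must finish by hour 30. Backing off its 7-hour duration gives a latest start of hour 23.
Feature extraction feeds evaluation (must start by hour 23); calibration (must start by hour 30). Taking the minimum, feature extraction must finish by hour 23 and start by 23 − 8 = hour 15.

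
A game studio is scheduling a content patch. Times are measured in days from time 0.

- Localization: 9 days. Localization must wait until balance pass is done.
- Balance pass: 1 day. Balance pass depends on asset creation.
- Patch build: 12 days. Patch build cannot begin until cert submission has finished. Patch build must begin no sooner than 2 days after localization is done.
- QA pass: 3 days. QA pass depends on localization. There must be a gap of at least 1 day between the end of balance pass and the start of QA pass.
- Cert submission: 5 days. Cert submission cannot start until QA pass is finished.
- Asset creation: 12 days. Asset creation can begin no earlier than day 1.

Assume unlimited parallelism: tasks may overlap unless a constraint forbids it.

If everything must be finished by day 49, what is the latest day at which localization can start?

To finish by day 49, patch build (duration 12) must start no later than day 37.
Cert submission must finish before patch build (must start by day 37). With a 5-day duration, cert submission must start by 37 − 5 = day 32.
QA pass has to be done before cert submission (must start by day 32). That means finishing by day 32, i.e. starting by 32 − 3 = day 29.
Localization feeds QA pass (must start by day 29); patch build (must start by day 37, minus 2-day gap → day 35). Taking the minimum, localization must finish by day 29 and start by 29 − 9 = day 20.

20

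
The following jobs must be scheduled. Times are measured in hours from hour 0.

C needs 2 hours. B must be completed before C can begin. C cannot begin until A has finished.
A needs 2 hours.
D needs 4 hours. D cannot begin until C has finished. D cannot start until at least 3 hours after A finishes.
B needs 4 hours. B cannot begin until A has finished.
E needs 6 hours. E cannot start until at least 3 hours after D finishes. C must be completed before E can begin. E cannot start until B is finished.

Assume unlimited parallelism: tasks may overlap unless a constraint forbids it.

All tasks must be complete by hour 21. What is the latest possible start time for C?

6

E must finish by hour 21; it takes 6 hours, so it must start by 21 − 6 = hour 15.
D feeds into E (must start by hour 15, minus 3-hour gap → hour 12); so D must finish by hour 12 and therefore start by hour 8.
C has several dependents: D (must start by hour 8); E (must start by hour 15). The earliest of those limits is hour 8, so C must start by 8 − 2 = hour 6.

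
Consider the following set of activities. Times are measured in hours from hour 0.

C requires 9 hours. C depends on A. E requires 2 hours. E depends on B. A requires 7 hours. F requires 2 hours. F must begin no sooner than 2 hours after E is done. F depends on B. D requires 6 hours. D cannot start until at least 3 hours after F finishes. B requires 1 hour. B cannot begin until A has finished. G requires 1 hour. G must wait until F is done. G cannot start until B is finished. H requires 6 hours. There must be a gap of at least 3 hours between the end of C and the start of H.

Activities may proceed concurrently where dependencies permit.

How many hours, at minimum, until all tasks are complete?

A can start immediately at hour 0; it finishes at hour 7.
After A (finishes hour 7), C can start at hour 7 and finishes at hour 16.
H cannot begin until C (finishes hour 16, plus 3-hour gap → hour 19). It runs from hour 19 to 19 + 6 = hour 25.
B waits on A (finishes hour 7), so it starts at hour 7 and finishes at 7 + 1 = hour 8.
E waits on B (finishes hour 8), so it starts at hour 8 and finishes at 8 + 2 = hour 10.
F cannot start until E (finishes hour 10, plus 2-hour gap → hour 12); B (finishes hour 8). The controlling bound is hour 12, so F finishes at 12 + 2 = hour 14.
G cannot start until F (finishes hour 14); B (finishes hour 8). The controlling bound is hour 14, so G finishes at 14 + 1 = hour 15.
After F (finishes hour 14, plus 3-hour gap → hour 17), D can start at hour 17 and finishes at hour 23.
All tasks are finished once the last one completes. Finish times: A at 7, B at 8, C at 16, D at 23, E at 10, F at 14, G at 15, H at 25. The latest is hour 25.

25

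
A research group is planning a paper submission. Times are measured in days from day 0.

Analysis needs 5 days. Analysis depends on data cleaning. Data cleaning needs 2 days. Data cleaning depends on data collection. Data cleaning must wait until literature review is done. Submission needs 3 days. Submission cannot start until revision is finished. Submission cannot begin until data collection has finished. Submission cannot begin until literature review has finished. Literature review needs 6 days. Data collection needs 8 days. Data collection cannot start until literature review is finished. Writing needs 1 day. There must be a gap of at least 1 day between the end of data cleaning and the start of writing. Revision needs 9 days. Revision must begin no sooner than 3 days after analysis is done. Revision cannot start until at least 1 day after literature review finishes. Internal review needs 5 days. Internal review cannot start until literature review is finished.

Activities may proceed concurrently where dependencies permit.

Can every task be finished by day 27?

No

Nothing blocks literature review, so it runs from day 0 to day 6.
Internal review cannot begin until literature review (finishes day 6). It runs from day 6 to 6 + 5 = day 11.
Data collection waits on literature review (finishes day 6), so it starts at day 6 and finishes at 6 + 8 = day 14.
Data cleaning has to wait for data collection (finishes day 14); literature review (finishes day 6). The latest of these is day 14, so data cleaning runs day 14 to 14 + 2 = day 16.
Writing cannot begin until data cleaning (finishes day 16, plus 1-day gap → day 17). It runs from day 17 to 17 + 1 = day 18.
Analysis waits on data cleaning (finishes day 16), so it starts at day 16 and finishes at 16 + 5 = day 21.
Revision needs all of analysis (finishes day 21, plus 3-day gap → day 24); literature review (finishes day 6, plus 1-day gap → day 7). That puts its earliest start at day 24; it finishes at 24 + 9 = day 33.
For submission: revision (finishes day 33); data collection (finishes day 14); literature review (finishes day 6). Taking the maximum gives a start of day 33, and it finishes at 33 + 3 = day 36.
The earliest everything can be done is day 36, which is after the deadline of 27, so it is not possible.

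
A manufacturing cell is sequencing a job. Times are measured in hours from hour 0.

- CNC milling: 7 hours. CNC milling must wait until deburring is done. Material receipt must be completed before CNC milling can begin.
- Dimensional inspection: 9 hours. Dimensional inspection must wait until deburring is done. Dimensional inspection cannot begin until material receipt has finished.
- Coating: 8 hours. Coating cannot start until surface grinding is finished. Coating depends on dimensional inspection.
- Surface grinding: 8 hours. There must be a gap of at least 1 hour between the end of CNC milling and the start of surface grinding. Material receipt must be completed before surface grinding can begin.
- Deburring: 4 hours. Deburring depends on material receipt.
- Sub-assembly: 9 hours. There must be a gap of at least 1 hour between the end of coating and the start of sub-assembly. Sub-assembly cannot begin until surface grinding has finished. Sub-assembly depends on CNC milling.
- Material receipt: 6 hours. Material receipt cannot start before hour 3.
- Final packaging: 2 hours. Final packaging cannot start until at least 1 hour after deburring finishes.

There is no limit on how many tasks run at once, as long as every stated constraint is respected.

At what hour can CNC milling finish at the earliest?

Material receipt cannot begin until its own release at hour 3. It runs from hour 3 to 3 + 6 = hour 9.
Deburring waits on material receipt (finishes hour 9), so it starts at hour 9 and finishes at 9 + 4 = hour 13.
CNC milling cannot start until deburring (finishes hour 13); material receipt (finishes hour 9). The controlling bound is hour 13, so CNC milling finishes at 13 + 7 = hour 20.

20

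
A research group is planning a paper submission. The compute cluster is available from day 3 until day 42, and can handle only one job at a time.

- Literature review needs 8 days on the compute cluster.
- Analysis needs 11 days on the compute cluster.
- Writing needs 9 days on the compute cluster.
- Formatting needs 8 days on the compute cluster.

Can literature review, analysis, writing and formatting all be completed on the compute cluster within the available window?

The compute cluster window is 42 − 3 = 39 days.
Running back to back, the jobs need 8 + 11 + 9 + 8 = 36 days on the compute cluster.
Since 36 ≤ 39, they fit within the window.

Yes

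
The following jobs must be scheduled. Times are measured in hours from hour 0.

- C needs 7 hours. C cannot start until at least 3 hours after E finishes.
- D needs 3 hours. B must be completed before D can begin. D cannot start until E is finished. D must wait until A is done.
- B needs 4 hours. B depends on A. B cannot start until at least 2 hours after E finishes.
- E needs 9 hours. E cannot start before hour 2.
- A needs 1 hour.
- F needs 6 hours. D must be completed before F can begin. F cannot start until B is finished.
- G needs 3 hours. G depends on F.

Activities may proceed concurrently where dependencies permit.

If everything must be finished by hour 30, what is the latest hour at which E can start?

G must finish by hour 30; it takes 3 hours, so it must start by 30 − 3 = hour 27.
Since G (must start by hour 27) depends on it, F must finish by hour 27. Backing off its 6-hour duration gives a latest start of hour 21.
D feeds into F (must start by hour 21); so D must finish by hour 21 and therefore start by hour 18.
For B: D (must start by hour 18); F (must start by hour 21). The most restrictive is hour 18; with a 4-hour duration, B must start by hour 14.
To finish by hour 30, C (duration 7) must start no later than hour 23.
For E: B (must start by hour 14, minus 2-hour gap → hour 12); C (must start by hour 23, minus 3-hour gap → hour 20); D (must start by hour 18). The most restrictive is hour 12; with a 9-hour duration, E must start by hour 3.

3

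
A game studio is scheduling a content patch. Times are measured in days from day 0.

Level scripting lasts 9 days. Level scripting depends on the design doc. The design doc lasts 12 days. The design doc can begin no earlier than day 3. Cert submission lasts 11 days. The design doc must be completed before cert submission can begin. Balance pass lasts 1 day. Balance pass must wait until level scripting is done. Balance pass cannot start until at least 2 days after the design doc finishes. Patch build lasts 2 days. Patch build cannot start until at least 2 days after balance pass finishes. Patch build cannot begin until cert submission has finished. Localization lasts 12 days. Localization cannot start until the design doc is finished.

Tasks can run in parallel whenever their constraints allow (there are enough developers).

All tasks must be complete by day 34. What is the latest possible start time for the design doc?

Patch build has no dependents, so it just needs to finish by day 34. Starting by 34 − 2 = day 32 achieves that.
Balance pass must finish before patch build (must start by day 32, minus 2-day gap → day 30). With a 1-day duration, balance pass must start by 30 − 1 = day 29.
Level scripting feeds into balance pass (must start by day 29); so level scripting must finish by day 29 and therefore start by day 20.
To finish by day 34, localization (duration 12) must start no later than day 22.
Cert submission must finish before patch build (must start by day 32). With an 11-day duration, cert submission must start by 32 − 11 = day 21.
The design doc feeds level scripting (must start by day 20); balance pass (must start by day 29, minus 2-day gap → day 27); localization (must start by day 22); cert submission (must start by day 21). Taking the minimum, the design doc must finish by day 20 and start by 20 − 12 = day 8.

8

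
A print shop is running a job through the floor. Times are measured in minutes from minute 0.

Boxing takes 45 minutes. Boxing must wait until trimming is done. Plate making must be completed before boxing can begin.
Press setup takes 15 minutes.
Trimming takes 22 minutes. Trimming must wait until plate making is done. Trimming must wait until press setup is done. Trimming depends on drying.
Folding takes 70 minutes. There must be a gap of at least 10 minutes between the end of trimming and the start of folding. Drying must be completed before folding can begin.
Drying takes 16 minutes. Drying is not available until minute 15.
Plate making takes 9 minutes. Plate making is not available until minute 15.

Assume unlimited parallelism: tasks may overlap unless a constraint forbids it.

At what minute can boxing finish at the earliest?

After its own release at minute 15, drying can start at minute 15 and finishes at minute 31.
Press setup can start immediately at minute 0; it finishes at minute 15.
After its own release at minute 15, plate making can start at minute 15 and finishes at minute 24.
For trimming: plate making (finishes minute 24); press setup (finishes minute 15); drying (finishes minute 31). Taking the maximum gives a start of minute 31, and it finishes at 31 + 22 = minute 53.
Boxing needs all of trimming (finishes minute 53); plate making (finishes minute 24). That puts its earliest start at minute 53; it finishes at 53 + 45 = minute 98.

98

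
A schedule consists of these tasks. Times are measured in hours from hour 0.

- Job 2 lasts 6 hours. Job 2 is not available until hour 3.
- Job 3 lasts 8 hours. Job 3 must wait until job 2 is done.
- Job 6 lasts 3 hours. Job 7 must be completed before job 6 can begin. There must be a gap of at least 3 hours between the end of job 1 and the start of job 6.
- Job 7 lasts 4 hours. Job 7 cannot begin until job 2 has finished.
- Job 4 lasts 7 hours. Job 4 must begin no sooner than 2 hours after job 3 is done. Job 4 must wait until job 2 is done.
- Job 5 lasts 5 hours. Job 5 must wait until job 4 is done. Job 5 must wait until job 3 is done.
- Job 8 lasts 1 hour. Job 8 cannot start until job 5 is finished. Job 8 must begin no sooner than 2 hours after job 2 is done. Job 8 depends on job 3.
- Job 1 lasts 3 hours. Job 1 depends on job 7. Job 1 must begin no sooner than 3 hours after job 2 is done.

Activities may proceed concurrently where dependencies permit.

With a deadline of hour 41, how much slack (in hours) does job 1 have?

19

Job 2 waits on its own release at hour 3, so it starts at hour 3 and finishes at 3 + 6 = hour 9.
After job 2 (finishes hour 9), job 7 can start at hour 9 and finishes at hour 13.
Job 1 cannot start until job 7 (finishes hour 13); job 2 (finishes hour 9, plus 3-hour gap → hour 12). The controlling bound is hour 13, so job 1 finishes at 13 + 3 = hour 16.

Working backward from the deadline:
Job 6 must finish by hour 41; it takes 3 hours, so it must start by 41 − 3 = hour 38.
Job 1 must finish before job 6 (must start by hour 38, minus 3-hour gap → hour 35). With a 3-hour duration, job 1 must start by 35 − 3 = hour 32.
So job 1 can start as early as hour 13 and as late as hour 32, giving 32 − 13 = 19 hours of slack.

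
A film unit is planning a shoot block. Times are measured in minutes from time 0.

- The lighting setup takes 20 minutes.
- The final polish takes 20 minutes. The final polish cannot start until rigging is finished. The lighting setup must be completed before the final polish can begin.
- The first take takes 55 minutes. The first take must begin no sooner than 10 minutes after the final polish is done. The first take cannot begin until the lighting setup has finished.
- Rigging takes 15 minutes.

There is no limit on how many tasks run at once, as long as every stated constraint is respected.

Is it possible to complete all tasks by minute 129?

Yes

The lighting setup has no prerequisites, so it starts at minute 0 and finishes at minute 20.
Rigging has no prerequisites, so it starts at minute 0 and finishes at minute 15.
The final polish cannot start until rigging (finishes minute 15); the lighting setup (finishes minute 20). The controlling bound is minute 20, so the final polish finishes at 20 + 20 = minute 40.
The first take has to wait for the final polish (finishes minute 40, plus 10-minute gap → minute 50); the lighting setup (finishes minute 20). The latest of these is minute 50, so the first take runs minute 50 to 50 + 55 = minute 105.
Every task is finished by minute 105, which is no later than the deadline of 129, so the schedule is feasible.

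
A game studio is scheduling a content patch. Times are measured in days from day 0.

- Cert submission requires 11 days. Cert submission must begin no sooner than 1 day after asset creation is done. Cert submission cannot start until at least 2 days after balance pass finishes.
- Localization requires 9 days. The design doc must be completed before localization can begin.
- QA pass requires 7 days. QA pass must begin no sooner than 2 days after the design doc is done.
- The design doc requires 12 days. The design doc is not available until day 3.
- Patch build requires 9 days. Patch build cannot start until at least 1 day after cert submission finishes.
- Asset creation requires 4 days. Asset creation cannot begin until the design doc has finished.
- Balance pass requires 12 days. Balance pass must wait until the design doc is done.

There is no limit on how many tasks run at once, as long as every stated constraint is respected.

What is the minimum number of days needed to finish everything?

The design doc cannot begin until its own release at day 3. It runs from day 3 to 3 + 12 = day 15.
QA pass waits on the design doc (finishes day 15, plus 2-day gap → day 17), so it starts at day 17 and finishes at 17 + 7 = day 24.
Localization waits on the design doc (finishes day 15), so it starts at day 15 and finishes at 15 + 9 = day 24.
After the design doc (finishes day 15), balance pass can start at day 15 and finishes at day 27.
After the design doc (finishes day 15), asset creation can start at day 15 and finishes at day 19.
Cert submission needs all of asset creation (finishes day 19, plus 1-day gap → day 20); balance pass (finishes day 27, plus 2-day gap → day 29). That puts its earliest start at day 29; it finishes at 29 + 11 = day 40.
Patch build waits on cert submission (finishes day 40, plus 1-day gap → day 41), so it starts at day 41 and finishes at 41 + 9 = day 50.
All tasks are finished once the last one completes. Finish times: The design doc at 15, Asset creation at 19, Balance pass at 27, Localization at 24, QA pass at 24, Cert submission at 40, Patch build at 50. The latest is day 50.

50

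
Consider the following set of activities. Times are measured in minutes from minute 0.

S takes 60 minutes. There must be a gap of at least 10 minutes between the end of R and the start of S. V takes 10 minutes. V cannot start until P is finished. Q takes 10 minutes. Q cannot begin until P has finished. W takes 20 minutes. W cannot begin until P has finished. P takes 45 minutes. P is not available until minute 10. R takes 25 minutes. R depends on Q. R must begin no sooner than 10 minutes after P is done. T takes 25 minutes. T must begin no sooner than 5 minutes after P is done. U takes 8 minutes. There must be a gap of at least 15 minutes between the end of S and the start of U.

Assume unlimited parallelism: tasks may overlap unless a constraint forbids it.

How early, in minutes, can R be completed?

P cannot begin until its own release at minute 10. It runs from minute 10 to 10 + 45 = minute 55.
Q waits on P (finishes minute 55), so it starts at minute 55 and finishes at 55 + 10 = minute 65.
R cannot start until Q (finishes minute 65); P (finishes minute 55, plus 10-minute gap → minute 65). The controlling bound is minute 65, so R finishes at 65 + 25 = minute 90.

90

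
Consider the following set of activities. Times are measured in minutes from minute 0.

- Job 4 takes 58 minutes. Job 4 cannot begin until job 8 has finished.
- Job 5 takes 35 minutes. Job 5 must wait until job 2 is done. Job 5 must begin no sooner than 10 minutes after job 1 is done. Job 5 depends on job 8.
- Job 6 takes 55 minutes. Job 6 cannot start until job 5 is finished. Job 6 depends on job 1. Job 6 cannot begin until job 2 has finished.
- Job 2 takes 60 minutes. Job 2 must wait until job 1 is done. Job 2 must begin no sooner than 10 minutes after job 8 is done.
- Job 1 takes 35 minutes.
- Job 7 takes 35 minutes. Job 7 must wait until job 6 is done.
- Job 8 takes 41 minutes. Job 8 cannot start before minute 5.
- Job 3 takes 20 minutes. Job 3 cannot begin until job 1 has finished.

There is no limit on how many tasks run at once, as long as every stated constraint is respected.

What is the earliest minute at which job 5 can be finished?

151

Job 8 cannot begin until its own release at minute 5. It runs from minute 5 to 5 + 41 = minute 46.
Nothing blocks job 1, so it runs from minute 0 to minute 35.
Job 2 needs all of job 1 (finishes minute 35); job 8 (finishes minute 46, plus 10-minute gap → minute 56). That puts its earliest start at minute 56; it finishes at 56 + 60 = minute 116.
Job 5 cannot start until job 2 (finishes minute 116); job 1 (finishes minute 35, plus 10-minute gap → minute 45); job 8 (finishes minute 46). The controlling bound is minute 116, so job 5 finishes at 116 + 35 = minute 151.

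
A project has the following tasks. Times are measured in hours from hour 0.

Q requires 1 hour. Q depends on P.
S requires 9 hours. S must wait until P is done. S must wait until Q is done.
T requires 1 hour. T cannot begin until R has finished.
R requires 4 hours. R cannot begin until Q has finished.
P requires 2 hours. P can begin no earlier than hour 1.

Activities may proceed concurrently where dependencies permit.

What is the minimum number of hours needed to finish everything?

13

After its own release at hour 1, P can start at hour 1 and finishes at hour 3.
Q cannot begin until P (finishes hour 3). It runs from hour 3 to 3 + 1 = hour 4.
S has to wait for P (finishes hour 3); Q (finishes hour 4). The latest of these is hour 4, so S runs hour 4 to 4 + 9 = hour 13.
R waits on Q (finishes hour 4), so it starts at hour 4 and finishes at 4 + 4 = hour 8.
T cannot begin until R (finishes hour 8). It runs from hour 8 to 8 + 1 = hour 9.
All tasks are finished once the last one completes. Finish times: P at 3, Q at 4, R at 8, S at 13, T at 9. The latest is hour 13.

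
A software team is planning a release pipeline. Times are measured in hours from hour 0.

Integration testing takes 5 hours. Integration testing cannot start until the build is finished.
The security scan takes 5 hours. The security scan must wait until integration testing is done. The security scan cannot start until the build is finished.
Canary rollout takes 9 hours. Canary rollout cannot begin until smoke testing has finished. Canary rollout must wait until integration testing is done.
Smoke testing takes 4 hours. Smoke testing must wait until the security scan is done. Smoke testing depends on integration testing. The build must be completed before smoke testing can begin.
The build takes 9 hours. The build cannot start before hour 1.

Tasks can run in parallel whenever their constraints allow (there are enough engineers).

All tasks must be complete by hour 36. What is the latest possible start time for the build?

Canary rollout has no dependents, so it just needs to finish by hour 36. Starting by 36 − 9 = hour 27 achieves that.
Smoke testing has to be done before canary rollout (must start by hour 27). That means finishing by hour 27, i.e. starting by 27 − 4 = hour 23.
The security scan must finish before smoke testing (must start by hour 23). With a 5-hour duration, the security scan must start by 23 − 5 = hour 18.
Integration testing has several dependents: the security scan (must start by hour 18); smoke testing (must start by hour 23); canary rollout (must start by hour 27). The earliest of those limits is hour 18, so integration testing must start by 18 − 5 = hour 13.
The build must finish in time for integration testing (must start by hour 13); the security scan (must start by hour 18); smoke testing (must start by hour 23). The tightest is hour 13, so the build must start by 13 − 9 = hour 4.

4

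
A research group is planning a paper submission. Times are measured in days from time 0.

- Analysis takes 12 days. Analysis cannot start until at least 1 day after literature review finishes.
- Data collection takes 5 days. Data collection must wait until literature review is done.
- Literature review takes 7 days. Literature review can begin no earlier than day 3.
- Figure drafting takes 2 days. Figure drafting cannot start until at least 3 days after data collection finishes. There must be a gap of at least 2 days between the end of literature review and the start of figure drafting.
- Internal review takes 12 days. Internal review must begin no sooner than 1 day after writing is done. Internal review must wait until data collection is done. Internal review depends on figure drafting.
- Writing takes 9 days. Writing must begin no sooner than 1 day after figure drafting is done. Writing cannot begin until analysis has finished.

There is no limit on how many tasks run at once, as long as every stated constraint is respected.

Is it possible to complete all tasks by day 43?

No

Literature review waits on its own release at day 3, so it starts at day 3 and finishes at 3 + 7 = day 10.
After literature review (finishes day 10, plus 1-day gap → day 11), analysis can start at day 11 and finishes at day 23.
Data collection cannot begin until literature review (finishes day 10). It runs from day 10 to 10 + 5 = day 15.
Figure drafting needs all of data collection (finishes day 15, plus 3-day gap → day 18); literature review (finishes day 10, plus 2-day gap → day 12). That puts its earliest start at day 18; it finishes at 18 + 2 = day 20.
For writing: figure drafting (finishes day 20, plus 1-day gap → day 21); analysis (finishes day 23). Taking the maximum gives a start of day 23, and it finishes at 23 + 9 = day 32.
Internal review needs all of writing (finishes day 32, plus 1-day gap → day 33); data collection (finishes day 15); figure drafting (finishes day 20). That puts its earliest start at day 33; it finishes at 33 + 12 = day 45.
The earliest everything can be done is day 45, which is after the deadline of 43, so it is not possible.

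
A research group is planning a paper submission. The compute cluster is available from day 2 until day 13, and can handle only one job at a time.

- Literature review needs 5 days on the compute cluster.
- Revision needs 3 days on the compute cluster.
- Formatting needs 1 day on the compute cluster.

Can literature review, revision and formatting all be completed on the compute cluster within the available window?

Yes

The compute cluster window is 13 − 2 = 11 days.
Running back to back, the jobs need 5 + 3 + 1 = 9 days on the compute cluster.
Since 9 ≤ 11, they fit within the window.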